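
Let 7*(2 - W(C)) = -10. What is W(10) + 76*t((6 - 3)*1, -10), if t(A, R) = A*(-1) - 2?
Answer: -2636/7 ≈ -376.57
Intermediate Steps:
W(C) = 24/7 (W(C) = 2 - ⅐*(-10) = 2 + 10/7 = 24/7)
t(A, R) = -2 - A (t(A, R) = -A - 2 = -2 - A)
W(10) + 76*t((6 - 3)*1, -10) = 24/7 + 76*(-2 - (6 - 3)) = 24/7 + 76*(-2 - 3) = 24/7 + 76*(-5) = 24/7 - 380 = -2636/7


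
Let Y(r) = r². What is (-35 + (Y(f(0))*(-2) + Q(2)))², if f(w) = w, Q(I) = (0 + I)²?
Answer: 961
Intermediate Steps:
Q(I) = I²
(-35 + (Y(f(0))*(-2) + Q(2)))² = (-35 + (0²*(-2) + 2²))² = (-35 + (0*(-2) + 4))² = (-35 + (0 + 4))² = (-35 + 4)² = (-31)² = 961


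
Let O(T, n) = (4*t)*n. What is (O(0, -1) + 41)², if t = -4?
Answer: 3249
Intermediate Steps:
O(T, n) = -16*n (O(T, n) = (4*(-4))*n = -16*n)
(O(0, -1) + 41)² = (-16*(-1) + 41)² = (16 + 41)² = 57² = 3249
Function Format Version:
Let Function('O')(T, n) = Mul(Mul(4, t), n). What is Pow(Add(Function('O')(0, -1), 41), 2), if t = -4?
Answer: 3249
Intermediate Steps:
Function('O')(T, n) = Mul(-16, n) (Function('O')(T, n) = Mul(Mul(4, -4), n) = Mul(-16, n))
Pow(Add(Function('O')(0, -1), 41), 2) = Pow(Add(Mul(-16, -1), 41), 2) = Pow(Add(16, 41), 2) = Pow(57, 2) = 3249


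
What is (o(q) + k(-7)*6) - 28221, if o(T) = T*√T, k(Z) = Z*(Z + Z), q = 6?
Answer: -27633 + 6*√6 ≈ -27618.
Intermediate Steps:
k(Z) = 2*Z² (k(Z) = Z*(2*Z) = 2*Z²)
o(T) = T^(3/2)
(o(q) + k(-7)*6) - 28221 = (6^(3/2) + (2*(-7)²)*6) - 28221 = (6*√6 + (2*49)*6) - 28221 = (6*√6 + 98*6) - 28221 = (6*√6 + 588) - 28221 = (588 + 6*√6) - 28221 = -27633 + 6*√6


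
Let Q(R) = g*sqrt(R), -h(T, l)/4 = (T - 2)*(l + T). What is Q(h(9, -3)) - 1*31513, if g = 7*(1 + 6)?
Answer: -31513 + 98*I*sqrt(42) ≈ -31513.0 + 635.11*I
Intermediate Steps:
g = 49 (g = 7*7 = 49)
h(T, l) = -4*(-2 + T)*(T + l) (h(T, l) = -4*(T - 2)*(l + T) = -4*(-2 + T)*(T + l))
Q(R) = 49*sqrt(R)
Q(h(9, -3)) - 1*31513 = 49*sqrt(-4*9**2 + 8*9 + 8*(-3) - 4*9*(-3)) - 1*31513 = 49*sqrt(-4*81 + 72 - 24 + 108) - 31513 = 49*sqrt(-324 + 72 - 24 + 108) - 31513 = 49*sqrt(-168) - 31513 = 49*(2*I*sqrt(42)) - 31513 = 98*I*sqrt(42) - 31513 = -31513 + 98*I*sqrt(42)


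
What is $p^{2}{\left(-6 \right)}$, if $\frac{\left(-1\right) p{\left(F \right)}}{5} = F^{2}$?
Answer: $32400$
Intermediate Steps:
$p{\left(F \right)} = - 5 F^{2}$
$p^{2}{\left(-6 \right)} = \left(- 5 \left(-6\right)^{2}\right)^{2} = \left(\left(-5\right) 36\right)^{2} = \left(-180\right)^{2} = 32400$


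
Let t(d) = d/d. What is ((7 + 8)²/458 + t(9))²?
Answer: 466489/209764 ≈ 2.2239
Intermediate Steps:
t(d) = 1
((7 + 8)²/458 + t(9))² = ((7 + 8)²/458 + 1)² = (15²*(1/458) + 1)² = (225*(1/458) + 1)² = (225/458 + 1)² = (683/458)² = 466489/209764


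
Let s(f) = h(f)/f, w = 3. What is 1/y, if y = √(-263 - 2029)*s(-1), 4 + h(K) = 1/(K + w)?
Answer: -I*√573/4011 ≈ -0.0059679*I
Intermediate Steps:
h(K) = -4 + 1/(3 + K) (h(K) = -4 + 1/(K + 3) = -4 + 1/(3 + K))
s(f) = (-11 - 4*f)/(f*(3 + f)) (s(f) = ((-11 - 4*f)/(3 + f))/f = (-11 - 4*f)/(f*(3 + f)))
y = 7*I*√573 (y = √(-263 - 2029)*((-11 - 4*(-1))/((-1)*(3 - 1))) = √(-2292)*(-1*(-11 + 4)/2) = (2*I*√573)*(-1*½*(-7)) = (2*I*√573)*(7/2) = 7*I*√573 ≈ 167.56*I)
1/y = 1/(7*I*√573) = -I*√573/4011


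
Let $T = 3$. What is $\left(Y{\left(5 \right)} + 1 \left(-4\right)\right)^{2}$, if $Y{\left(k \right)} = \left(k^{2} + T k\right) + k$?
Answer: $1681$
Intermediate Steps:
$Y{\left(k \right)} = k^{2} + 4 k$ ($Y{\left(k \right)} = \left(k^{2} + 3 k\right) + k = k^{2} + 4 k$)
$\left(Y{\left(5 \right)} + 1 \left(-4\right)\right)^{2} = \left(5 \left(4 + 5\right) + 1 \left(-4\right)\right)^{2} = \left(5 \cdot 9 - 4\right)^{2} = \left(45 - 4\right)^{2} = 41^{2} = 1681$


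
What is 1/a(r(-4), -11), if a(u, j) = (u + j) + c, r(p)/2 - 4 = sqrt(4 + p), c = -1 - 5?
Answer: -1/9 ≈ -0.11111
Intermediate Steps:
c = -6
r(p) = 8 + 2*sqrt(4 + p)
a(u, j) = -6 + j + u (a(u, j) = (u + j) - 6 = (j + u) - 6 = -6 + j + u)
1/a(r(-4), -11) = 1/(-6 - 11 + (8 + 2*sqrt(4 - 4))) = 1/(-6 - 11 + (8 + 2*sqrt(0))) = 1/(-6 - 11 + (8 + 2*0)) = 1/(-6 - 11 + (8 + 0)) = 1/(-6 - 11 + 8) = 1/(-9) = -1/9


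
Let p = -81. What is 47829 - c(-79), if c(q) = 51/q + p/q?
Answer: 3778461/79 ≈ 47829.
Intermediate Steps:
c(q) = -30/q (c(q) = 51/q - 81/q = -30/q)
47829 - c(-79) = 47829 - (-30)/(-79) = 47829 - (-30)*(-1)/79 = 47829 - 1*30/79 = 47829 - 30/79 = 3778461/79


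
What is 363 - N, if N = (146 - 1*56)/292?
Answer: 52953/146 ≈ 362.69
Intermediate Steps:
N = 45/146 (N = (146 - 56)*(1/292) = 90*(1/292) = 45/146 ≈ 0.30822)
363 - N = 363 - 1*45/146 = 363 - 45/146 = 52953/146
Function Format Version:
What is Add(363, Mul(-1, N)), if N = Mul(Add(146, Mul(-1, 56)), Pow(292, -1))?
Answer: Rational(52953, 146) ≈ 362.69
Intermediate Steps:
N = Rational(45, 146) (N = Mul(Add(146, -56), Rational(1, 292)) = Mul(90, Rational(1, 292)) = Rational(45, 146) ≈ 0.30822)
Add(363, Mul(-1, N)) = Add(363, Mul(-1, Rational(45, 146))) = Add(363, Rational(-45, 146)) = Rational(52953, 146)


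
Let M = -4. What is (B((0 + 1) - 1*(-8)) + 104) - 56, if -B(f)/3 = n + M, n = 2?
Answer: 54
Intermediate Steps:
B(f) = 6 (B(f) = -3*(2 - 4) = -3*(-2) = 6)
(B((0 + 1) - 1*(-8)) + 104) - 56 = (6 + 104) - 56 = 110 - 56 = 54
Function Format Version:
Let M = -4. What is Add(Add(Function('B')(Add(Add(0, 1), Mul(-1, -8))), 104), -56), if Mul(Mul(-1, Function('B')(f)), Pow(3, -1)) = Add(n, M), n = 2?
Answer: 54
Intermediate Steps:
Function('B')(f) = 6 (Function('B')(f) = Mul(-3, Add(2, -4)) = Mul(-3, -2) = 6)
Add(Add(Function('B')(Add(Add(0, 1), Mul(-1, -8))), 104), -56) = Add(Add(6, 104), -56) = Add(110, -56) = 54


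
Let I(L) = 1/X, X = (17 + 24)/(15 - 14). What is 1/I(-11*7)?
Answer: 41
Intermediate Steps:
X = 41 (X = 41/1 = 41*1 = 41)
I(L) = 1/41
1/I(-11*7) = 1/(1/41) = 41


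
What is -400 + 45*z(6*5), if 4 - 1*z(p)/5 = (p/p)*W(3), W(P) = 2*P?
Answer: -850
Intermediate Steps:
z(p) = -10 (z(p) = 20 - 5*p/p*2*3 = 20 - 5*6 = 20 - 30 = -10)
-400 + 45*z(6*5) = -400 + 45*(-10) = -400 - 450 = -850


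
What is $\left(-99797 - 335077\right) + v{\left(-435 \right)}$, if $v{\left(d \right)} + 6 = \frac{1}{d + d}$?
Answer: $- \frac{378345601}{870} \approx -4.3488 \cdot 10^{5}$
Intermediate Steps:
$v{\left(d \right)} = -6 + \frac{1}{2 d}$ ($v{\left(d \right)} = -6 + \frac{1}{d + d} = -6 + \frac{1}{2 d}$)
$\left(-99797 - 335077\right) + v{\left(-435 \right)} = \left(-99797 - 335077\right) - \left(6 - \frac{1}{2 \left(-435\right)}\right) = -434874 + \left(-6 + \frac{1}{2} \left(- \frac{1}{435}\right)\right) = -434874 - \frac{5221}{870} = - \frac{378345601}{870}$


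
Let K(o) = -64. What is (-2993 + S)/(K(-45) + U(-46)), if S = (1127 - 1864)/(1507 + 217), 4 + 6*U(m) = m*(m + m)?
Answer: -15482007/3313528 ≈ -4.6724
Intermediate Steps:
U(m) = -⅔ + m²/3 (U(m) = -⅔ + (m*(m + m))/6 = -⅔ + (m*(2*m))/6 = -⅔ + (2*m²)/6 = -⅔ + m²/3)
S = -737/1724 ≈ -0.42749
(-2993 + S)/(K(-45) + U(-46)) = (-2993 - 737/1724)/(-64 + (-⅔ + (⅓)*(-46)²)) = -5160669/(1724*(-64 + (-⅔ + (⅓)*2116))) = -5160669/(1724*(-64 + (-⅔ + 2116/3))) = -5160669/(1724*(-64 + 2114/3)) = -5160669/(1724*1922/3) = -5160669/1724*3/1922 = -15482007/3313528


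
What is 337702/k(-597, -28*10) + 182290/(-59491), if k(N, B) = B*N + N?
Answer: -10272539588/9908999433 ≈ -1.0367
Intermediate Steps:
k(N, B) = N + B*N
337702/k(-597, -28*10) + 182290/(-59491) = 337702/((-597*(1 - 28*10))) + 182290/(-59491) = 337702/((-597*(1 - 280))) + 182290*(-1/59491) = 337702/((-597*(-279))) - 182290/59491 = 337702/166563 - 182290/59491 = -10272539588/9908999433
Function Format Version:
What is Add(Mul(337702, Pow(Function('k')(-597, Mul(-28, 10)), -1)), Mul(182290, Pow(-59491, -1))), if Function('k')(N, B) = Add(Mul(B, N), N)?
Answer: Rational(-10272539588, 9908999433) ≈ -1.0367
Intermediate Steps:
Function('k')(N, B) = Add(N, Mul(B, N))
Add(Mul(337702, Pow(Function('k')(-597, Mul(-28, 10)), -1)), Mul(182290, Pow(-59491, -1))) = Add(Mul(337702, Pow(Mul(-597, Add(1, Mul(-28, 10))), -1)), Mul(182290, Pow(-59491, -1))) = Add(Mul(337702, Pow(Mul(-597, Add(1, -280)), -1)), Mul(182290, Rational(-1, 59491))) = Add(Mul(337702, Pow(Mul(-597, -279), -1)), Rational(-182290, 59491)) = Add(Mul(337702, Pow(166563, -1)), Rational(-182290, 59491)) = Add(Mul(337702, Rational(1, 166563)), Rational(-182290, 59491)) = Add(Rational(337702, 166563), Rational(-182290, 59491)) = Rational(-10272539588, 9908999433)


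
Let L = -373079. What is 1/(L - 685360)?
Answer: -1/1058439 ≈ -9.4479e-7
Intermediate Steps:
1/(L - 685360) = 1/(-373079 - 685360) = 1/(-1058439) = -1/1058439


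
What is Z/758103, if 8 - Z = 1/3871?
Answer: 30967/2934616713 ≈ 1.0552e-5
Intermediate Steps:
Z = 30967/3871 (Z = 8 - 1/3871 = 30967/3871 ≈ 7.9997)
Z/758103 = (30967/3871)/758103 = (30967/3871)*(1/758103) = 30967/2934616713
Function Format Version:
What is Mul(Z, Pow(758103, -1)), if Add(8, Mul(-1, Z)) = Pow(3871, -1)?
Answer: Rational(30967, 2934616713) ≈ 1.0552e-5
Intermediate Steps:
Z = Rational(30967, 3871) (Z = Add(8, Mul(-1, Pow(3871, -1))) = Add(8, Mul(-1, Rational(1, 3871))) = Add(8, Rational(-1, 3871)) = Rational(30967, 3871) ≈ 7.9997)
Mul(Z, Pow(758103, -1)) = Mul(Rational(30967, 3871), Pow(758103, -1)) = Mul(Rational(30967, 3871), Rational(1, 758103)) = Rational(30967, 2934616713)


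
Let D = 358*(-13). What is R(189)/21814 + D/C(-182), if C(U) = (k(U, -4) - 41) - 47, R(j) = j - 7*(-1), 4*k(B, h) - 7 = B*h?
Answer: -203007178/4177381 ≈ -48.597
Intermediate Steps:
k(B, h) = 7/4 + B*h/4 (k(B, h) = 7/4 + (B*h)/4 = 7/4 + B*h/4)
R(j) = 7 + j (R(j) = j + 7 = 7 + j)
C(U) = -345/4 - U (C(U) = ((7/4 + (¼)*U*(-4)) - 41) - 47 = ((7/4 - U) - 41) - 47 = (-157/4 - U) - 47 = -345/4 - U)
D = -4654
R(189)/21814 + D/C(-182) = (7 + 189)/21814 - 4654/(-345/4 - 1*(-182)) = 196*(1/21814) - 4654/(-345/4 + 182) = 98/10907 - 4654/383/4 = 98/10907 - 4654*4/383 = 98/10907 - 18616/383 = -203007178/4177381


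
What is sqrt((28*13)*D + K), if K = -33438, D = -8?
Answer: 5*I*sqrt(1454) ≈ 190.66*I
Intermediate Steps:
sqrt((28*13)*D + K) = sqrt((28*13)*(-8) - 33438) = sqrt(364*(-8) - 33438) = sqrt(-2912 - 33438) = sqrt(-36350) = 5*I*sqrt(1454)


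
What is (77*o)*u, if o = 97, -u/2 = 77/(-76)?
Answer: 575113/38 ≈ 15135.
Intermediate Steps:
u = 77/38 (u = -154/(-76) = -154*(-1)/76 = -2*(-77/76) = 77/38 ≈ 2.0263)
(77*o)*u = (77*97)*(77/38) = 7469*(77/38) = 575113/38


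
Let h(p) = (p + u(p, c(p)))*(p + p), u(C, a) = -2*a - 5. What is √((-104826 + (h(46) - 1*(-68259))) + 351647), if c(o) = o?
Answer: 2*√77597 ≈ 557.13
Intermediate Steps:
u(C, a) = -5 - 2*a
h(p) = 2*p*(-5 - p) (h(p) = (p + (-5 - 2*p))*(p + p) = (-5 - p)*(2*p) = 2*p*(-5 - p))
√((-104826 + (h(46) - 1*(-68259))) + 351647) = √((-104826 + (2*46*(-5 - 1*46) - 1*(-68259))) + 351647) = √((-104826 + (2*46*(-5 - 46) + 68259)) + 351647) = √((-104826 + (2*46*(-51) + 68259)) + 351647) = √((-104826 + (-4692 + 68259)) + 351647) = √((-104826 + 63567) + 351647) = √(-41259 + 351647) = √310388 = 2*√77597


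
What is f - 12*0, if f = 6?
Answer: 6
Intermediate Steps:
f - 12*0 = 6 - 12*0 = 6 + 0 = 6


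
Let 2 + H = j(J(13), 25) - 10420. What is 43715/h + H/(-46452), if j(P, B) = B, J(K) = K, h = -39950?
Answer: -161528903/185575740 ≈ -0.87042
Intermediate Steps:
H = -10397 (H = -2 + (25 - 10420) = -2 - 10395 = -10397)
43715/h + H/(-46452) = 43715/(-39950) - 10397/(-46452) = 43715*(-1/39950) - 10397*(-1/46452) = -8743/7990 + 10397/46452 = -161528903/185575740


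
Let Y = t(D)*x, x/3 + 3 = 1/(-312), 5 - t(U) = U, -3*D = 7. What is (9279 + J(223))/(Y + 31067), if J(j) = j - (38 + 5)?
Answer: 1475604/4836145 ≈ 0.30512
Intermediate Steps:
D = -7/3 (D = -⅓*7 = -7/3 ≈ -2.3333)
t(U) = 5 - U
x = -937/104 (x = -9 + 3/(-312) = -9 + 3*(-1/312) = -9 - 1/104 = -937/104 ≈ -9.0096)
J(j) = -43 + j (J(j) = j - 1*43 = j - 43 = -43 + j)
Y = -10307/156 (Y = (5 - 1*(-7/3))*(-937/104) = (5 + 7/3)*(-937/104) = (22/3)*(-937/104) = -10307/156 ≈ -66.071)
(9279 + J(223))/(Y + 31067) = (9279 + (-43 + 223))/(-10307/156 + 31067) = (9279 + 180)/(4836145/156) = 9459*(156/4836145) = 1475604/4836145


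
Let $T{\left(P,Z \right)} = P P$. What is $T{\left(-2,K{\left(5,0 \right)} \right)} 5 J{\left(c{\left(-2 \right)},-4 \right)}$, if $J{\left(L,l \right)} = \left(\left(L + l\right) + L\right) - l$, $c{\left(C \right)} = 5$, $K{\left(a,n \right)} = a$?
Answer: $200$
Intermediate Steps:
$T{\left(P,Z \right)} = P^{2}$
$J{\left(L,l \right)} = 2 L$ ($J{\left(L,l \right)} = \left(l + 2 L\right) - l = 2 L$)
$T{\left(-2,K{\left(5,0 \right)} \right)} 5 J{\left(c{\left(-2 \right)},-4 \right)} = \left(-2\right)^{2} \cdot 5 \cdot 2 \cdot 5 = 4 \cdot 5 \cdot 10 = 20 \cdot 10 = 200$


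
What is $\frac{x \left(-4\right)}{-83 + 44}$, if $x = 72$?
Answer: $\frac{96}{13} \approx 7.3846$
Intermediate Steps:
$\frac{x \left(-4\right)}{-83 + 44} = \frac{72 \left(-4\right)}{-83 + 44} = - \frac{288}{-39} = \left(-288\right) \left(- \frac{1}{39}\right) = \frac{96}{13}$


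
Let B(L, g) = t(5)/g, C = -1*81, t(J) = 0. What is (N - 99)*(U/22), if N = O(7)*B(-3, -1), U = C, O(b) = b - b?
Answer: 729/2 ≈ 364.50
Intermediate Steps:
C = -81
O(b) = 0
B(L, g) = 0 (B(L, g) = 0/g = 0)
U = -81
N = 0 (N = 0*0 = 0)
(N - 99)*(U/22) = (0 - 99)*(-81/22) = -(-8019)/22 = -99*(-81/22) = 729/2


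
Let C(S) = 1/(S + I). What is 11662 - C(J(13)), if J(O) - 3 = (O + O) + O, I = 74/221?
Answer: 109109451/9356 ≈ 11662.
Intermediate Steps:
I = 74/221 (I = 74*(1/221) = 74/221 ≈ 0.33484)
J(O) = 3 + 3*O (J(O) = 3 + ((O + O) + O) = 3 + (2*O + O) = 3 + 3*O)
C(S) = 1/(74/221 + S) (C(S) = 1/(S + 74/221) = 1/(74/221 + S))
11662 - C(J(13)) = 11662 - 221/(74 + 221*(3 + 3*13)) = 11662 - 221/(74 + 221*(3 + 39)) = 11662 - 221/(74 + 221*42) = 11662 - 221/(74 + 9282) = 11662 - 221/9356 = 109109451/9356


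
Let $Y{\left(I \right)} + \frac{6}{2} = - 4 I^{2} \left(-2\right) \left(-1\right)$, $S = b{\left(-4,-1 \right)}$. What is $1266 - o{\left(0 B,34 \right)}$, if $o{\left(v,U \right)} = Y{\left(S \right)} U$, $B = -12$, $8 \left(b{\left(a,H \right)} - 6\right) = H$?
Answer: $\frac{43025}{4} \approx 10756.0$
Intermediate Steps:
$b{\left(a,H \right)} = 6 + \frac{H}{8}$
$S = \frac{47}{8}$ ($S = 6 + \frac{1}{8} \left(-1\right) = 6 - \frac{1}{8} = \frac{47}{8} \approx 5.875$)
$Y{\left(I \right)} = -3 - 8 I^{2}$ ($Y{\left(I \right)} = -3 + - 4 I^{2} \left(-2\right) \left(-1\right) = -3 + 8 I^{2} \left(-1\right) = -3 - 8 I^{2}$)
$o{\left(v,U \right)} = - \frac{2233 U}{8}$ ($o{\left(v,U \right)} = \left(-3 - 8 \left(\frac{47}{8}\right)^{2}\right) U = \left(-3 - \frac{2209}{8}\right) U = - \frac{2233 U}{8}$)
$1266 - o{\left(0 B,34 \right)} = 1266 - \left(- \frac{2233}{8}\right) 34 = 1266 - - \frac{37961}{4} = 1266 + \frac{37961}{4} = \frac{43025}{4}$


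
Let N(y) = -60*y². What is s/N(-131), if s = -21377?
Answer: 21377/1029660 ≈ 0.020761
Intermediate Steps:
s/N(-131) = -21377/((-60*(-131)²)) = -21377/((-60*17161)) = -21377/(-1029660) = -21377*(-1/1029660) = 21377/1029660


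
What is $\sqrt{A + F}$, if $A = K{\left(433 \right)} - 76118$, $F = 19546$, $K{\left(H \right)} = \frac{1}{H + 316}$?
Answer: $\frac{i \sqrt{31736947823}}{749} \approx 237.85 i$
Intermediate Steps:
$K{\left(H \right)} = \frac{1}{316 + H}$
$A = - \frac{57012381}{749}$ ($A = \frac{1}{316 + 433} - 76118 = \frac{1}{749} - 76118 = - \frac{57012381}{749} \approx -76118.0$)
$\sqrt{A + F} = \sqrt{- \frac{57012381}{749} + 19546} = \sqrt{- \frac{42372427}{749}} = \frac{i \sqrt{31736947823}}{749}$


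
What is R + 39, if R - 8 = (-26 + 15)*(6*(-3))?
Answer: 245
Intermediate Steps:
R = 206 (R = 8 + (-26 + 15)*(6*(-3)) = 8 - 11*(-18) = 8 + 198 = 206)
R + 39 = 206 + 39 = 245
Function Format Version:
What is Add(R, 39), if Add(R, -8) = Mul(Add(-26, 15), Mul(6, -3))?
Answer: 245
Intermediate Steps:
R = 206 (R = Add(8, Mul(Add(-26, 15), Mul(6, -3))) = Add(8, Mul(-11, -18)) = Add(8, 198) = 206)
Add(R, 39) = Add(206, 39) = 245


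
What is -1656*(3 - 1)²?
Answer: -6624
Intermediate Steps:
-1656*(3 - 1)² = -1656*2² = -1656*4 = -1*6624 = -6624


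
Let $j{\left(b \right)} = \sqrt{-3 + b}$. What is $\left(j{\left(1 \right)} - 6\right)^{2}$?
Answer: $\left(6 - i \sqrt{2}\right)^{2} \approx 34.0 - 16.971 i$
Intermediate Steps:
$\left(j{\left(1 \right)} - 6\right)^{2} = \left(\sqrt{-3 + 1} - 6\right)^{2} = \left(\sqrt{-2} - 6\right)^{2} = \left(i \sqrt{2} - 6\right)^{2} = \left(-6 + i \sqrt{2}\right)^{2}$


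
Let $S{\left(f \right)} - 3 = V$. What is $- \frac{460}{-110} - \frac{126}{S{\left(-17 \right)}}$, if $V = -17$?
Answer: $\frac{145}{11} \approx 13.182$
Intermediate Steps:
$S{\left(f \right)} = -14$ ($S{\left(f \right)} = 3 - 17 = -14$)
$- \frac{460}{-110} - \frac{126}{S{\left(-17 \right)}} = - \frac{460}{-110} - \frac{126}{-14} = \left(-460\right) \left(- \frac{1}{110}\right) - -9 = \frac{46}{11} + 9 = \frac{145}{11}$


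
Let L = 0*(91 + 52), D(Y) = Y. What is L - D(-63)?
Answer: 63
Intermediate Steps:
L = 0 (L = 0*143 = 0)
L - D(-63) = 0 - 1*(-63) = 0 + 63 = 63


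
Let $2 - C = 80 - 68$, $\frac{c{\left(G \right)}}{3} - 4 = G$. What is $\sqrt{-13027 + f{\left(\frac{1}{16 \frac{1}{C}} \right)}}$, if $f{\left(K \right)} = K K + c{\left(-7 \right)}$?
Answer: $\frac{i \sqrt{834279}}{8} \approx 114.17 i$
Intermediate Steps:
$c{\left(G \right)} = 12 + 3 G$
$C = -10$ ($C = 2 - \left(80 - 68\right) = 2 - 12 = -10$)
$f{\left(K \right)} = -9 + K^{2}$ ($f{\left(K \right)} = K K + \left(12 + 3 \left(-7\right)\right) = K^{2} + \left(12 - 21\right) = K^{2} - 9 = -9 + K^{2}$)
$\sqrt{-13027 + f{\left(\frac{1}{16 \frac{1}{C}} \right)}} = \sqrt{-13027 - \left(9 - \left(\frac{1}{16 \frac{1}{-10}}\right)^{2}\right)} = \sqrt{-13027 - \left(9 - \left(\frac{1}{16 \left(- \frac{1}{10}\right)}\right)^{2}\right)} = \sqrt{-13027 - \left(9 - \left(\frac{1}{- \frac{8}{5}}\right)^{2}\right)} = \sqrt{-13027 - \left(9 - \left(- \frac{5}{8}\right)^{2}\right)} = \sqrt{-13027 + \left(-9 + \frac{25}{64}\right)} = \sqrt{-13027 - \frac{551}{64}} = \sqrt{- \frac{834279}{64}} = \frac{i \sqrt{834279}}{8}$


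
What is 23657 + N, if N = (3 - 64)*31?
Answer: 21766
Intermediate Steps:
N = -1891 (N = -61*31 = -1891)
23657 + N = 23657 - 1891 = 21766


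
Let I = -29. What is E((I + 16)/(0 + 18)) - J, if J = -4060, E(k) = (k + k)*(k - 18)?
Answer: 662101/162 ≈ 4087.0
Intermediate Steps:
E(k) = 2*k*(-18 + k) (E(k) = (2*k)*(-18 + k) = 2*k*(-18 + k))
E((I + 16)/(0 + 18)) - J = 2*((-29 + 16)/(0 + 18))*(-18 + (-29 + 16)/(0 + 18)) - 1*(-4060) = 2*(-13/18)*(-18 - 13/18) + 4060 = 2*(-13/18)*(-337/18) + 4060 = 4381/162 + 4060 = 662101/162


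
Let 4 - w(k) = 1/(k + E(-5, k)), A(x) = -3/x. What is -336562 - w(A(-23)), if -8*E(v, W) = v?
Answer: -46782490/139 ≈ -3.3656e+5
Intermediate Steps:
E(v, W) = -v/8
w(k) = 4 - 1/(5/8 + k) (w(k) = 4 - 1/(k - 1/8*(-5)) = 4 - 1/(k + 5/8) = 4 - 1/(5/8 + k))
-336562 - w(A(-23)) = -336562 - 4*(3 + 8*(-3/(-23)))/(5 + 8*(-3/(-23))) = -336562 - 4*(3 + 8*(-3*(-1/23)))/(5 + 8*(-3*(-1/23))) = -336562 - 4*(3 + 8*(3/23))/(5 + 8*(3/23)) = -336562 - 4*(3 + 24/23)/(5 + 24/23) = -336562 - 4*93/(139/23*23) = -336562 - 4*23*93/(139*23) = -336562 - 1*372/139 = -336562 - 372/139 = -46782490/139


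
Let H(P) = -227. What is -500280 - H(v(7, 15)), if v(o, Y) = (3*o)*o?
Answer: -500053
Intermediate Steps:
v(o, Y) = 3*o²
-500280 - H(v(7, 15)) = -500280 - 1*(-227) = -500280 + 227 = -500053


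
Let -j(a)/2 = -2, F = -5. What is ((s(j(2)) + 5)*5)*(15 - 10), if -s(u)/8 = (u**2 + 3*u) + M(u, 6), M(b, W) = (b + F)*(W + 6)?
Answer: -3075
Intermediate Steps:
M(b, W) = (-5 + b)*(6 + W) (M(b, W) = (b - 5)*(W + 6) = (-5 + b)*(6 + W))
j(a) = 4 (j(a) = -2*(-2) = 4)
s(u) = 480 - 120*u - 8*u**2 (s(u) = -8*((u**2 + 3*u) + (-30 - 5*6 + 6*u + 6*u)) = -8*((u**2 + 3*u) + (-30 - 30 + 6*u + 6*u)) = -8*((u**2 + 3*u) + (-60 + 12*u)) = -8*(-60 + u**2 + 15*u) = 480 - 120*u - 8*u**2)
((s(j(2)) + 5)*5)*(15 - 10) = (((480 - 120*4 - 8*4**2) + 5)*5)*(15 - 10) = (((480 - 480 - 8*16) + 5)*5)*5 = (((480 - 480 - 128) + 5)*5)*5 = ((-128 + 5)*5)*5 = -123*5*5 = -615*5 = -3075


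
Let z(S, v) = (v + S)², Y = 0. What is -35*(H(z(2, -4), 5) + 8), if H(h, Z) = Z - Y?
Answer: -455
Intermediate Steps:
z(S, v) = (S + v)²
H(h, Z) = Z (H(h, Z) = Z - 1*0 = Z + 0 = Z)
-35*(H(z(2, -4), 5) + 8) = -35*(5 + 8) = -35*13 = -455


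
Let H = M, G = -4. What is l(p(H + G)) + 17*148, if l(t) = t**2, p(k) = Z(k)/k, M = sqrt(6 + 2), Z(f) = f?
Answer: 2517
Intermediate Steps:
M = 2*sqrt(2) (M = sqrt(8) = 2*sqrt(2) ≈ 2.8284)
H = 2*sqrt(2) ≈ 2.8284
p(k) = 1 (p(k) = k/k = 1)
l(p(H + G)) + 17*148 = 1**2 + 17*148 = 1 + 2516 = 2517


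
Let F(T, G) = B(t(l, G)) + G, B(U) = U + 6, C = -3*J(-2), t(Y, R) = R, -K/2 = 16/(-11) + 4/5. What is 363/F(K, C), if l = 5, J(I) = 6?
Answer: -121/10 ≈ -12.100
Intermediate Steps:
K = 72/55 (K = -2*(16/(-11) + 4/5) = -2*(16*(-1/11) + 4*(⅕)) = -2*(-16/11 + ⅘) = -2*(-36/55) = 72/55 ≈ 1.3091)
C = -18 (C = -3*6 = -18)
B(U) = 6 + U
F(T, G) = 6 + 2*G (F(T, G) = (6 + G) + G = 6 + 2*G)
363/F(K, C) = 363/(6 + 2*(-18)) = 363/(6 - 36) = 363/(-30) = 363*(-1/30) = -121/10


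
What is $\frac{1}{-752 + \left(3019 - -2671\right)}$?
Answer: $\frac{1}{4938} \approx 0.00020251$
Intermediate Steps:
$\frac{1}{-752 + \left(3019 - -2671\right)} = \frac{1}{-752 + \left(3019 + 2671\right)} = \frac{1}{-752 + 5690} = \frac{1}{4938}$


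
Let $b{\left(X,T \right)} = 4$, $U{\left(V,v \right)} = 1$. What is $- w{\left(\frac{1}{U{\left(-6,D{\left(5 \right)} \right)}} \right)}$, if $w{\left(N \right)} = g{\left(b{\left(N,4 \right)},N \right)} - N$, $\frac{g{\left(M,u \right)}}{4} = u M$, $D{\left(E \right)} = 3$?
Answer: $-15$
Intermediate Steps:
$g{\left(M,u \right)} = 4 M u$ ($g{\left(M,u \right)} = 4 u M = 4 M u$)
$w{\left(N \right)} = 15 N$ ($w{\left(N \right)} = 4 \cdot 4 N - N = 16 N - N = 15 N$)
$- w{\left(\frac{1}{U{\left(-6,D{\left(5 \right)} \right)}} \right)} = - \frac{15}{1} = - 15 \cdot 1 = \left(-1\right) 15 = -15$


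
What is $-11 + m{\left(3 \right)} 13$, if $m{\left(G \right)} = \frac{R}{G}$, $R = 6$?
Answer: $15$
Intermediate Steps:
$m{\left(G \right)} = \frac{6}{G}$
$-11 + m{\left(3 \right)} 13 = -11 + \frac{6}{3} \cdot 13 = -11 + 6 \cdot \frac{1}{3} \cdot 13 = -11 + 2 \cdot 13 = -11 + 26 = 15$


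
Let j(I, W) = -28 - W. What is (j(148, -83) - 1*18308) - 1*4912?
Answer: -23165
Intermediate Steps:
(j(148, -83) - 1*18308) - 1*4912 = ((-28 - 1*(-83)) - 1*18308) - 1*4912 = ((-28 + 83) - 18308) - 4912 = (55 - 18308) - 4912 = -18253 - 4912 = -23165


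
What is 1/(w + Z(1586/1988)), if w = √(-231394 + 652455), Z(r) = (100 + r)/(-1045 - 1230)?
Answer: 226571440550/2153181235167035251 + 5113703822500*√421061/2153181235167035251 ≈ 0.0015412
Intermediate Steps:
Z(r) = -4/91 - r/2275 (Z(r) = (100 + r)/(-2275) = (100 + r)*(-1/2275) = -4/91 - r/2275)
w = √421061 ≈ 648.89
1/(w + Z(1586/1988)) = 1/(√421061 + (-4/91 - 122/(175*1988))) = 1/(√421061 + (-4/91 - 1/2275*793/994)) = 1/(√421061 + (-4/91 - 61/173950)) = 1/(√421061 - 100193/2261350) = 1/(-100193/2261350 + √421061)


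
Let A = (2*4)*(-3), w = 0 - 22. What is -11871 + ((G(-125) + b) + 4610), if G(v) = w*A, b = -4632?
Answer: -11365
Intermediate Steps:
w = -22
A = -24 (A = 8*(-3) = -24)
G(v) = 528 (G(v) = -22*(-24) = 528)
-11871 + ((G(-125) + b) + 4610) = -11871 + ((528 - 4632) + 4610) = -11871 + (-4104 + 4610) = -11871 + 506 = -11365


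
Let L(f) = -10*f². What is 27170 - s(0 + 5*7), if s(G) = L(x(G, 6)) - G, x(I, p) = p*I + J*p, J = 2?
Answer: 520045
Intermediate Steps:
x(I, p) = 2*p + I*p (x(I, p) = p*I + 2*p = I*p + 2*p = 2*p + I*p)
s(G) = -G - 10*(12 + 6*G)² (s(G) = -10*36*(2 + G)² - G = -10*(12 + 6*G)² - G = -G - 10*(12 + 6*G)²)
27170 - s(0 + 5*7) = 27170 - (-(0 + 5*7) - 360*(2 + (0 + 5*7))²) = 27170 - (-(0 + 35) - 360*(2 + (0 + 35))²) = 27170 - (-1*35 - 360*(2 + 35)²) = 27170 - (-35 - 360*37²) = 27170 - (-35 - 360*1369) = 27170 - (-35 - 492840) = 27170 - 1*(-492875) = 27170 + 492875 = 520045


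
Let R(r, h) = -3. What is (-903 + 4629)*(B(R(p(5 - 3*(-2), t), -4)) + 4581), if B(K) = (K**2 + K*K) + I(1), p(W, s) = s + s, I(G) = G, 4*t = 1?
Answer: 17139600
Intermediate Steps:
t = 1/4 (t = (1/4)*1 = 1/4 ≈ 0.25000)
p(W, s) = 2*s
B(K) = 1 + 2*K**2 (B(K) = (K**2 + K*K) + 1 = (K**2 + K**2) + 1 = 2*K**2 + 1 = 1 + 2*K**2)
(-903 + 4629)*(B(R(p(5 - 3*(-2), t), -4)) + 4581) = (-903 + 4629)*((1 + 2*(-3)**2) + 4581) = 3726*((1 + 2*9) + 4581) = 3726*((1 + 18) + 4581) = 3726*(19 + 4581) = 3726*4600 = 17139600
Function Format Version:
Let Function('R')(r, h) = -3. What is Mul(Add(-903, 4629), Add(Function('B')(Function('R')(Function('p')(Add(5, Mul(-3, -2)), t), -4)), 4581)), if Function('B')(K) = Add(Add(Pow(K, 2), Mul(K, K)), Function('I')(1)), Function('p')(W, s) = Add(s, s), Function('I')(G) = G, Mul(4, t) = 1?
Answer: 17139600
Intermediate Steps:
t = Rational(1, 4) (t = Mul(Rational(1, 4), 1) = Rational(1, 4) ≈ 0.25000)
Function('p')(W, s) = Mul(2, s)
Function('B')(K) = Add(1, Mul(2, Pow(K, 2))) (Function('B')(K) = Add(Add(Pow(K, 2), Mul(K, K)), 1) = Add(Add(Pow(K, 2), Pow(K, 2)), 1) = Add(Mul(2, Pow(K, 2)), 1) = Add(1, Mul(2, Pow(K, 2))))
Mul(Add(-903, 4629), Add(Function('B')(Function('R')(Function('p')(Add(5, Mul(-3, -2)), t), -4)), 4581)) = Mul(Add(-903, 4629), Add(Add(1, Mul(2, Pow(-3, 2))), 4581)) = Mul(3726, Add(Add(1, Mul(2, 9)), 4581)) = Mul(3726, Add(Add(1, 18), 4581)) = Mul(3726, Add(19, 4581)) = Mul(3726, 4600) = 17139600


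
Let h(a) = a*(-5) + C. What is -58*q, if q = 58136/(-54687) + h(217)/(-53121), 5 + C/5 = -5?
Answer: 58506005746/968342709 ≈ 60.419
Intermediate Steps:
C = -50 (C = -25 + 5*(-5) = -25 - 25 = -50)
h(a) = -50 - 5*a (h(a) = a*(-5) - 50 = -5*a - 50 = -50 - 5*a)
q = -1008724237/968342709 (q = 58136/(-54687) + (-50 - 5*217)/(-53121) = 58136*(-1/54687) + (-50 - 1085)*(-1/53121) = -58136/54687 - 1135*(-1/53121) = -58136/54687 + 1135/53121 = -1008724237/968342709 ≈ -1.0417)
-58*q = -58*(-1008724237/968342709) = 58506005746/968342709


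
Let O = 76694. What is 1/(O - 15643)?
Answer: 1/61051 ≈ 1.6380e-5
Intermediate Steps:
1/(O - 15643) = 1/(76694 - 15643) = 1/61051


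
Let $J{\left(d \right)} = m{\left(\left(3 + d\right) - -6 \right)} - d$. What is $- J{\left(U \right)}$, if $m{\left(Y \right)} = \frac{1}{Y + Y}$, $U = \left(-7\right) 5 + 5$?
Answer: $- \frac{1259}{42} \approx -29.976$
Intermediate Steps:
$U = -30$ ($U = -35 + 5 = -30$)
$m{\left(Y \right)} = \frac{1}{2 Y}$
$J{\left(d \right)} = \frac{1}{2 \left(9 + d\right)} - d$ ($J{\left(d \right)} = \frac{1}{2 \left(\left(3 + d\right) - -6\right)} - d = \frac{1}{2 \left(\left(3 + d\right) + 6\right)} - d = \frac{1}{2 \left(9 + d\right)} - d$)
$- J{\left(U \right)} = - \frac{\frac{1}{2} - - 30 \left(9 - 30\right)}{9 - 30} = - \frac{\frac{1}{2} - \left(-30\right) \left(-21\right)}{-21} = - \frac{\left(-1\right) \left(\frac{1}{2} - 630\right)}{21} = - \frac{\left(-1\right) \left(-1259\right)}{21 \cdot 2} = \left(-1\right) \frac{1259}{42} = - \frac{1259}{42}$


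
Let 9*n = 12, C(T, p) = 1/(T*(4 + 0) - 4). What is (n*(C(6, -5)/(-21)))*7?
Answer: -1/45 ≈ -0.022222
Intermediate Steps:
C(T, p) = 1/(-4 + 4*T) (C(T, p) = 1/(T*4 - 4) = 1/(4*T - 4) = 1/(-4 + 4*T))
n = 4/3 (n = (⅑)*12 = 4/3 ≈ 1.3333)
(n*(C(6, -5)/(-21)))*7 = (4*((1/(4*(-1 + 6)))/(-21))/3)*7 = (4*(((¼)/5)*(-1/21))/3)*7 = (4*(((¼)*(⅕))*(-1/21))/3)*7 = (4*((1/20)*(-1/21))/3)*7 = ((4/3)*(-1/420))*7 = -1/315*7 = -1/45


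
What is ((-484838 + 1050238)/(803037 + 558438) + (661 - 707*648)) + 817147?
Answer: 19587400064/54459 ≈ 3.5967e+5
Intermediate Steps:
((-484838 + 1050238)/(803037 + 558438) + (661 - 707*648)) + 817147 = (565400/1361475 + (661 - 458136)) + 817147 = (565400*(1/1361475) - 457475) + 817147 = (22616/54459 - 457475) + 817147 = -24913608409/54459 + 817147 = 19587400064/54459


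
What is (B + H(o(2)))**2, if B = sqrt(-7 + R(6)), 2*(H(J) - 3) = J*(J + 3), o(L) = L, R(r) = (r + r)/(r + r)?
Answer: (8 + I*sqrt(6))**2 ≈ 58.0 + 39.192*I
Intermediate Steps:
R(r) = 1 (R(r) = (2*r)/((2*r)) = (2*r)*(1/(2*r)) = 1)
H(J) = 3 + J*(3 + J)/2 (H(J) = 3 + (J*(J + 3))/2 = 3 + (J*(3 + J))/2 = 3 + J*(3 + J)/2)
B = I*sqrt(6) (B = sqrt(-7 + 1) = sqrt(-6) = I*sqrt(6) ≈ 2.4495*I)
(B + H(o(2)))**2 = (I*sqrt(6) + (3 + (1/2)*2**2 + (3/2)*2))**2 = (I*sqrt(6) + (3 + (1/2)*4 + 3))**2 = (I*sqrt(6) + (3 + 2 + 3))**2 = (I*sqrt(6) + 8)**2 = (8 + I*sqrt(6))**2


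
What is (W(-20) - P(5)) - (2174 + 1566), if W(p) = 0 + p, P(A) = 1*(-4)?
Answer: -3756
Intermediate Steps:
P(A) = -4
W(p) = p
(W(-20) - P(5)) - (2174 + 1566) = (-20 - 1*(-4)) - (2174 + 1566) = (-20 + 4) - 1*3740 = -16 - 3740 = -3756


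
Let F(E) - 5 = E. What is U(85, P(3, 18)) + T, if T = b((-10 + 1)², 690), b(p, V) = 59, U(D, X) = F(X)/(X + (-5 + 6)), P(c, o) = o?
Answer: 1144/19 ≈ 60.211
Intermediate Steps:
F(E) = 5 + E
U(D, X) = (5 + X)/(1 + X) (U(D, X) = (5 + X)/(X + (-5 + 6)) = (5 + X)/(X + 1) = (5 + X)/(1 + X))
T = 59
U(85, P(3, 18)) + T = (5 + 18)/(1 + 18) + 59 = 23/19 + 59 = 1144/19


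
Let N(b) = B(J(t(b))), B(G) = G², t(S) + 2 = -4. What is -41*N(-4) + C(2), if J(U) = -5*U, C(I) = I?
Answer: -36898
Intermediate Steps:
t(S) = -6 (t(S) = -2 - 4 = -6)
N(b) = 900 (N(b) = (-5*(-6))² = 30² = 900)
-41*N(-4) + C(2) = -41*900 + 2 = -36900 + 2 = -36898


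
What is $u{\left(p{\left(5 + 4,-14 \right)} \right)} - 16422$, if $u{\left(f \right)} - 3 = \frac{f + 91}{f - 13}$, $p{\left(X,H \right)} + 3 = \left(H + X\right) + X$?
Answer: $- \frac{49280}{3} \approx -16427.0$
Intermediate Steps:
$p{\left(X,H \right)} = -3 + H + 2 X$ ($p{\left(X,H \right)} = -3 + \left(\left(H + X\right) + X\right) = -3 + \left(H + 2 X\right) = -3 + H + 2 X$)
$u{\left(f \right)} = 3 + \frac{91 + f}{-13 + f}$ ($u{\left(f \right)} = 3 + \frac{f + 91}{f - 13} = 3 + \frac{91 + f}{-13 + f}$)
$u{\left(p{\left(5 + 4,-14 \right)} \right)} - 16422 = \frac{4 \left(13 - \left(17 - 2 \left(5 + 4\right)\right)\right)}{-13 - \left(17 - 2 \left(5 + 4\right)\right)} - 16422 = \frac{4 \left(13 - -1\right)}{-13 - -1} - 16422 = \frac{4 \left(13 + 1\right)}{-13 + 1} - 16422 = 4 \frac{1}{-12} \cdot 14 - 16422 = 4 \left(- \frac{1}{12}\right) 14 - 16422 = - \frac{14}{3} - 16422 = - \frac{49280}{3}$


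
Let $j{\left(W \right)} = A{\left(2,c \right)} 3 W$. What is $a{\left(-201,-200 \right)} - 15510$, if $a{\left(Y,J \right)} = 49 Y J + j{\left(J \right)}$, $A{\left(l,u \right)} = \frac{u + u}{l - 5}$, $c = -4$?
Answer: $1952690$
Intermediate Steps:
$A{\left(l,u \right)} = \frac{2 u}{-5 + l}$
$j{\left(W \right)} = 8 W$ ($j{\left(W \right)} = 2 \left(-4\right) \frac{1}{-5 + 2} \cdot 3 W = 2 \left(-4\right) \frac{1}{-3} \cdot 3 W = 2 \left(-4\right) \left(- \frac{1}{3}\right) 3 W = \frac{8}{3} \cdot 3 W = 8 W$)
$a{\left(Y,J \right)} = 8 J + 49 J Y$ ($a{\left(Y,J \right)} = 49 Y J + 8 J = 49 J Y + 8 J = 8 J + 49 J Y$)
$a{\left(-201,-200 \right)} - 15510 = - 200 \left(8 + 49 \left(-201\right)\right) - 15510 = - 200 \left(8 - 9849\right) - 15510 = \left(-200\right) \left(-9841\right) - 15510 = 1968200 - 15510 = 1952690$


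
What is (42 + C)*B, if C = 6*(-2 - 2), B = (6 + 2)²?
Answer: 1152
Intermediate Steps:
B = 64 (B = 8² = 64)
C = -24 (C = 6*(-4) = -24)
(42 + C)*B = (42 - 24)*64 = 18*64 = 1152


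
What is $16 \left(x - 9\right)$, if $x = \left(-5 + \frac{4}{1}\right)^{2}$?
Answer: $-128$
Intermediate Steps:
$x = 1$ ($x = \left(-5 + 4 \cdot 1\right)^{2} = \left(-5 + 4\right)^{2} = \left(-1\right)^{2} = 1$)
$16 \left(x - 9\right) = 16 \left(1 - 9\right) = 16 \left(-8\right) = -128$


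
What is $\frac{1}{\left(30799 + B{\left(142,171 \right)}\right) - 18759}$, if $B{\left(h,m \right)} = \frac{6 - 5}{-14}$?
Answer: $\frac{14}{168559} \approx 8.3057 \cdot 10^{-5}$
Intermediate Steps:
$B{\left(h,m \right)} = - \frac{1}{14}$ ($B{\left(h,m \right)} = \left(- \frac{1}{14}\right) 1 = - \frac{1}{14}$)
$\frac{1}{\left(30799 + B{\left(142,171 \right)}\right) - 18759} = \frac{1}{\left(30799 - \frac{1}{14}\right) - 18759} = \frac{1}{\frac{431185}{14} - 18759} = \frac{1}{\frac{168559}{14}} = \frac{14}{168559}$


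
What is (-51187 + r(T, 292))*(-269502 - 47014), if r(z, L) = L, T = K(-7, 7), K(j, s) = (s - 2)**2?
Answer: 16109081820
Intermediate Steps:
K(j, s) = (-2 + s)**2
T = 25 (T = (-2 + 7)**2 = 5**2 = 25)
(-51187 + r(T, 292))*(-269502 - 47014) = (-51187 + 292)*(-269502 - 47014) = -50895*(-316516) = 16109081820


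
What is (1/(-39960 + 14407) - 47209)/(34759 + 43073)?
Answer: -67018421/110491172 ≈ -0.60655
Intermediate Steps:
(1/(-39960 + 14407) - 47209)/(34759 + 43073) = (1/(-25553) - 47209)/77832 = (-1/25553 - 47209)*(1/77832) = -1206331578/25553*1/77832 = -67018421/110491172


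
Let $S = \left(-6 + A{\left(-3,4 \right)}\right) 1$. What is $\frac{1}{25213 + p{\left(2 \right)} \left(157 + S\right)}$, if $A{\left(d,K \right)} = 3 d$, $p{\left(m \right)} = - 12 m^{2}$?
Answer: $\frac{1}{18397} \approx 5.4357 \cdot 10^{-5}$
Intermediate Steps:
$S = -15$ ($S = \left(-6 + 3 \left(-3\right)\right) 1 = \left(-6 - 9\right) 1 = \left(-15\right) 1 = -15$)
$\frac{1}{25213 + p{\left(2 \right)} \left(157 + S\right)} = \frac{1}{25213 + - 12 \cdot 2^{2} \left(157 - 15\right)} = \frac{1}{25213 + \left(-12\right) 4 \cdot 142} = \frac{1}{25213 - 6816} = \frac{1}{18397}$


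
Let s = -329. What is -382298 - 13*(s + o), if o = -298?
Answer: -374147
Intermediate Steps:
-382298 - 13*(s + o) = -382298 - 13*(-329 - 298) = -382298 - 13*(-627) = -382298 + 8151 = -374147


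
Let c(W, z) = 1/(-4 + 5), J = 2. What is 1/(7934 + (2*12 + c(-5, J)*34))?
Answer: 1/7992 ≈ 0.00012513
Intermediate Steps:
c(W, z) = 1 (c(W, z) = 1/1 = 1)
1/(7934 + (2*12 + c(-5, J)*34)) = 1/(7934 + (2*12 + 1*34)) = 1/(7934 + (24 + 34)) = 1/(7934 + 58) = 1/7992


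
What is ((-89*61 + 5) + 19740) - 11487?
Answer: 2829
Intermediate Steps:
((-89*61 + 5) + 19740) - 11487 = ((-5429 + 5) + 19740) - 11487 = (-5424 + 19740) - 11487 = 14316 - 11487 = 2829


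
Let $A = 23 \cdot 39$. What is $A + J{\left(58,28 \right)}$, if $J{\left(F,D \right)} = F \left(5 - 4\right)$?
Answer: $955$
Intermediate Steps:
$A = 897$
$J{\left(F,D \right)} = F$ ($J{\left(F,D \right)} = F 1 = F$)
$A + J{\left(58,28 \right)} = 897 + 58 = 955$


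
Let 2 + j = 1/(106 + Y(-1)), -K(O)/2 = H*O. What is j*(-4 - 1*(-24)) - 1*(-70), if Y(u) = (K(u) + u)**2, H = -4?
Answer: 5630/187 ≈ 30.107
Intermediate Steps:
K(O) = 8*O (K(O) = -(-8)*O = 8*O)
Y(u) = 81*u**2 (Y(u) = (8*u + u)**2 = (9*u)**2 = 81*u**2)
j = -373/187 (j = -2 + 1/(106 + 81*(-1)**2) = -2 + 1/(106 + 81*1) = -2 + 1/(106 + 81) = -2 + 1/187 = -373/187 ≈ -1.9947)
j*(-4 - 1*(-24)) - 1*(-70) = -373*(-4 - 1*(-24))/187 - 1*(-70) = -373*(-4 + 24)/187 + 70 = -373/187*20 + 70 = -7460/187 + 70 = 5630/187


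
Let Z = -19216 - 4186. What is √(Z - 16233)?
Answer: I*√39635 ≈ 199.09*I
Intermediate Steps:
Z = -23402
√(Z - 16233) = √(-23402 - 16233) = √(-39635) = I*√39635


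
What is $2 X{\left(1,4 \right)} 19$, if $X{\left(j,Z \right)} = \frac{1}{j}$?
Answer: $38$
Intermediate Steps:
$2 X{\left(1,4 \right)} 19 = \frac{2}{1} \cdot 19 = 2 \cdot 1 \cdot 19 = 2 \cdot 19 = 38$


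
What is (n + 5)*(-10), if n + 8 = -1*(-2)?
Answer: 10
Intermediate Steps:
n = -6 (n = -8 - 1*(-2) = -8 + 2 = -6)
(n + 5)*(-10) = (-6 + 5)*(-10) = -1*(-10) = 10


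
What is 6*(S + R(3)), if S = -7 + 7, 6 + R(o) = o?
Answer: -18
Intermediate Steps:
R(o) = -6 + o
S = 0
6*(S + R(3)) = 6*(0 + (-6 + 3)) = 6*(0 - 3) = 6*(-3) = -18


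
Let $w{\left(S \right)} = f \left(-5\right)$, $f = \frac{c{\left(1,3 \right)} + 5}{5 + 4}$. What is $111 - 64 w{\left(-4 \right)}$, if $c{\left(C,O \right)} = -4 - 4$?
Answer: $\frac{13}{3} \approx 4.3333$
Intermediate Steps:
$c{\left(C,O \right)} = -8$ ($c{\left(C,O \right)} = -4 - 4 = -8$)
$f = - \frac{1}{3}$ ($f = \frac{-8 + 5}{5 + 4} = - \frac{3}{9} = \left(-3\right) \frac{1}{9} = - \frac{1}{3} \approx -0.33333$)
$w{\left(S \right)} = \frac{5}{3}$ ($w{\left(S \right)} = \left(- \frac{1}{3}\right) \left(-5\right) = \frac{5}{3}$)
$111 - 64 w{\left(-4 \right)} = 111 - \frac{320}{3} = \frac{13}{3}$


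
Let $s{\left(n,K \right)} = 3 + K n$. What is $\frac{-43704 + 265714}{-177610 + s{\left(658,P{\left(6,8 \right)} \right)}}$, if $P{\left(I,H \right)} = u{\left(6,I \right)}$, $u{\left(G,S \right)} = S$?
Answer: $- \frac{222010}{173659} \approx -1.2784$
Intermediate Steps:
$P{\left(I,H \right)} = I$
$\frac{-43704 + 265714}{-177610 + s{\left(658,P{\left(6,8 \right)} \right)}} = \frac{-43704 + 265714}{-177610 + \left(3 + 6 \cdot 658\right)} = \frac{222010}{-177610 + \left(3 + 3948\right)} = \frac{222010}{-177610 + 3951} = \frac{222010}{-173659} = 222010 \left(- \frac{1}{173659}\right) = - \frac{222010}{173659}$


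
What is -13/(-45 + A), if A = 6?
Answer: ⅓ ≈ 0.33333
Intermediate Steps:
-13/(-45 + A) = -13/(-45 + 6) = -13/(-39) = -1/39*(-13) = ⅓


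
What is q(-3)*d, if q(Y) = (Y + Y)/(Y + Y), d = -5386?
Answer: -5386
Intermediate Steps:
q(Y) = 1 (q(Y) = (2*Y)/((2*Y)) = (2*Y)*(1/(2*Y)) = 1)
q(-3)*d = 1*(-5386) = -5386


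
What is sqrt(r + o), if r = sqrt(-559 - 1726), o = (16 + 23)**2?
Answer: sqrt(1521 + I*sqrt(2285)) ≈ 39.005 + 0.6128*I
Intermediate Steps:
o = 1521 (o = 39**2 = 1521)
r = I*sqrt(2285) (r = sqrt(-2285) = I*sqrt(2285) ≈ 47.802*I)
sqrt(r + o) = sqrt(I*sqrt(2285) + 1521) = sqrt(1521 + I*sqrt(2285))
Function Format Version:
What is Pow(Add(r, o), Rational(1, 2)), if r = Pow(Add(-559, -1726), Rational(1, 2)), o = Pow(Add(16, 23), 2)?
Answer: Pow(Add(1521, Mul(I, Pow(2285, Rational(1, 2)))), Rational(1, 2)) ≈ Add(39.005, Mul(0.6128, I))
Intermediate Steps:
o = 1521 (o = Pow(39, 2) = 1521)
r = Mul(I, Pow(2285, Rational(1, 2))) (r = Pow(-2285, Rational(1, 2)) = Mul(I, Pow(2285, Rational(1, 2))) ≈ Mul(47.802, I))
Pow(Add(r, o), Rational(1, 2)) = Pow(Add(Mul(I, Pow(2285, Rational(1, 2))), 1521), Rational(1, 2)) = Pow(Add(1521, Mul(I, Pow(2285, Rational(1, 2)))), Rational(1, 2))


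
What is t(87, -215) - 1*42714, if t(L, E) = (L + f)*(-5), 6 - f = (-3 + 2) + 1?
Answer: -43179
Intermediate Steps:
f = 6 (f = 6 - ((-3 + 2) + 1) = 6 - (-1 + 1) = 6 - 1*0 = 6 + 0 = 6)
t(L, E) = -30 - 5*L (t(L, E) = (L + 6)*(-5) = (6 + L)*(-5) = -30 - 5*L)
t(87, -215) - 1*42714 = (-30 - 5*87) - 1*42714 = (-30 - 435) - 42714 = -465 - 42714 = -43179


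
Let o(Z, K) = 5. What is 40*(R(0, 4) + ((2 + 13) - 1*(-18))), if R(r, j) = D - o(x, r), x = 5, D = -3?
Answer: 1000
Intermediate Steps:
R(r, j) = -8 (R(r, j) = -3 - 1*5 = -3 - 5 = -8)
40*(R(0, 4) + ((2 + 13) - 1*(-18))) = 40*(-8 + ((2 + 13) - 1*(-18))) = 40*(-8 + (15 + 18)) = 40*(-8 + 33) = 40*25 = 1000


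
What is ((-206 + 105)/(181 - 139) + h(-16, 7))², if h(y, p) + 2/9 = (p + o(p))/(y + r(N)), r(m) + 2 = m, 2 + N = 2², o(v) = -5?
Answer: 1923769/254016 ≈ 7.5734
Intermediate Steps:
N = 2 (N = -2 + 2² = -2 + 4 = 2)
r(m) = -2 + m
h(y, p) = -2/9 + (-5 + p)/y (h(y, p) = -2/9 + (p - 5)/(y + (-2 + 2)) = -2/9 + (-5 + p)/(y + 0) = -2/9 + (-5 + p)/y)
((-206 + 105)/(181 - 139) + h(-16, 7))² = ((-206 + 105)/(181 - 139) + (-5 + 7 - 2/9*(-16))/(-16))² = (-101/42 - (-5 + 7 + 32/9)/16)² = (-101*1/42 - 1/16*50/9)² = (-101/42 - 25/72)² = (-1387/504)² = 1923769/254016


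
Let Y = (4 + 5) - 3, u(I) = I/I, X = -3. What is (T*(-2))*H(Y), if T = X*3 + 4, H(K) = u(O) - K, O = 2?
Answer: -50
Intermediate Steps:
u(I) = 1
Y = 6 (Y = 9 - 3 = 6)
H(K) = 1 - K
T = -5 (T = -3*3 + 4 = -9 + 4 = -5)
(T*(-2))*H(Y) = (-5*(-2))*(1 - 1*6) = 10*(1 - 6) = 10*(-5) = -50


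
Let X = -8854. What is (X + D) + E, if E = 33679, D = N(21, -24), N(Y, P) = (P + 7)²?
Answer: 25114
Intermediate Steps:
N(Y, P) = (7 + P)²
D = 289 (D = (7 - 24)² = (-17)² = 289)
(X + D) + E = (-8854 + 289) + 33679 = -8565 + 33679 = 25114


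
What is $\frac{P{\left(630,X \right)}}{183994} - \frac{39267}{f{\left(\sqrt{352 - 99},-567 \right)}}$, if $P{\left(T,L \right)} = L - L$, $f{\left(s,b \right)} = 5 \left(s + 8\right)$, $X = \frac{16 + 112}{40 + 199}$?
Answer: $\frac{34904}{105} - \frac{4363 \sqrt{253}}{105} \approx -328.51$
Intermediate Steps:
$X = \frac{128}{239} \approx 0.53556$
$f{\left(s,b \right)} = 40 + 5 s$ ($f{\left(s,b \right)} = 5 \left(8 + s\right) = 40 + 5 s$)
$P{\left(T,L \right)} = 0$
$\frac{P{\left(630,X \right)}}{183994} - \frac{39267}{f{\left(\sqrt{352 - 99},-567 \right)}} = \frac{0}{183994} - \frac{39267}{40 + 5 \sqrt{352 - 99}} = 0 \cdot \frac{1}{183994} - \frac{39267}{40 + 5 \sqrt{253}} = 0 - \frac{39267}{40 + 5 \sqrt{253}} = - \frac{39267}{40 + 5 \sqrt{253}}$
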